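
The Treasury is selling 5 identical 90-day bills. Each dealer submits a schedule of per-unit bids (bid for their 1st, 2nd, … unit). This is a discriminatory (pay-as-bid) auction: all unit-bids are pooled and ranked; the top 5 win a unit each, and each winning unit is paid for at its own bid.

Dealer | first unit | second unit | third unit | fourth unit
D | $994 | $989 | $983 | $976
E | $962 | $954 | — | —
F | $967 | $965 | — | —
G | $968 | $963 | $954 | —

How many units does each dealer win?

D 4, G 1

All unit-bids, highest first — top 5: 994 (D-1), 989 (D-2), 983 (D-3), 976 (D-4), 968 (G-1)
Next rejected bid: $967 (not a price — pay-as-bid).
Allocation: D 4, G 1.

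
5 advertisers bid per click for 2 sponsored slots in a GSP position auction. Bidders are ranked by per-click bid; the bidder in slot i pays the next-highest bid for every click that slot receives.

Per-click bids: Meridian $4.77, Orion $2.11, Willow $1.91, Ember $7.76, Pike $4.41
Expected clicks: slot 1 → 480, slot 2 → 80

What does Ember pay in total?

Ranked by bid: $7.76 (Ember) > $4.77 (Meridian) > $4.41 (Pike) > …
Ember holds slot 1 → pays next bid $4.77 × 480 clicks = $2289.60.

Ember pays $2289.60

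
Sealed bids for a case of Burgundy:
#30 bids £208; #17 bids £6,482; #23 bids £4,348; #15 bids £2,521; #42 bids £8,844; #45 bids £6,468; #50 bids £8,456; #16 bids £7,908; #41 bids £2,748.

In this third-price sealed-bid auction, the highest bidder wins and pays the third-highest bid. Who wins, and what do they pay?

Bids in order: 8,844 (#42) > 8,456 (#50) > 7,908 (#16) > 6,482 (#17) > 6,468 (#45) > 4,348 (#23) > …
#42 is highest; pays the third-highest bid, £7,908.

#42 pays £7,908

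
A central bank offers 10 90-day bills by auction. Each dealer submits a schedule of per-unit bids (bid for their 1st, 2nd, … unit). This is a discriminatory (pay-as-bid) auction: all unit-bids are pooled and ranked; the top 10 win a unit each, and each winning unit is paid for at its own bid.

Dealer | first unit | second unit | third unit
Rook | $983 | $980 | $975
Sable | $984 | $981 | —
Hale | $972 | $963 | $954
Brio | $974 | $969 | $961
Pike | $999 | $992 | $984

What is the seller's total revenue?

Pooled unit-bids ranked (top 10): 999 (Pike-1), 992 (Pike-2), 984 (Sable-1), 984 (Pike-3), 983 (Rook-1), 981 (Sable-2), 980 (Rook-2), 975 (Rook-3), 974 (Brio-1), 972 (Hale-1)
Next rejected bid: $969 (not a price — pay-as-bid).
Each winning unit pays its own bid.
Revenue = 999 + 992 + 984 + 984 + 983 + 981 + 980 + 975 + 974 + 972 = $9,824.

Total revenue: $9,824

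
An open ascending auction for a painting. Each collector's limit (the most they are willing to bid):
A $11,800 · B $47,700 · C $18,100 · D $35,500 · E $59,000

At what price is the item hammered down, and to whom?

E wins at $47,700

Rule: the price rises until one bidder remains; the winner pays the price at which the last rival dropped out.
Sorting limits: 59,000 (E) > 47,700 (B) > 35,500 (D) > 18,100 (C) > 11,800 (A)
Once the price passes $47,700, only E is left; the hammer falls at B's limit of $47,700.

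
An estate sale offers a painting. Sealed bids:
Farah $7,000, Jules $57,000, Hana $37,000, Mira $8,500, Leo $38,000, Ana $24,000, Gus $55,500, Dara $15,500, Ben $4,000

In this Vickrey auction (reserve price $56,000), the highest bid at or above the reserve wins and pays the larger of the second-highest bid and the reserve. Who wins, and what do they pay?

Vickrey auction (reserve price $56,000): the highest bid at or above the reserve wins and pays the larger of the second-highest bid and the reserve.
Bids in order: 57,000 (Jules) > 55,500 (Gus) > 38,000 (Leo) > 37,000 (Hana) > 24,000 (Ana) > 15,500 (Dara) > …
Highest eligible bid: Jules at $57,000.
Second-highest bid $55,500 is below the reserve $56,000, so the reserve binds → payment $56,000.

Jules pays $56,000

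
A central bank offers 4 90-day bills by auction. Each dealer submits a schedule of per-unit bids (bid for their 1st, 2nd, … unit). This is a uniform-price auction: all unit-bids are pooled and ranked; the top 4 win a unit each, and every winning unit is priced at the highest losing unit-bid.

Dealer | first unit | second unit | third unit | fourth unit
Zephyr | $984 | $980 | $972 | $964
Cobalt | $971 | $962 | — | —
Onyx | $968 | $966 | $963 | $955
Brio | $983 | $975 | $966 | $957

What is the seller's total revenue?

Total revenue: $3,888

Merging the schedules and taking the best 4: 984 (Zephyr-1), 983 (Brio-1), 980 (Zephyr-2), 975 (Brio-2)
The (k+1)-th unit-bid is $972.
Allocation: Brio 2, Zephyr 2. Every unit priced at $972.
Revenue = 4 × 972 = $3,888.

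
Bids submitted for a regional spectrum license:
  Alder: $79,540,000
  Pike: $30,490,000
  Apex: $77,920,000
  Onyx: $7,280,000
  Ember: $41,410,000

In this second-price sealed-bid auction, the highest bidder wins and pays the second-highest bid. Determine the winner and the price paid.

Alder pays $77,920,000

Second-price sealed-bid auction: the highest bidder wins and pays the second-highest bid.
Bids in order: 79,540,000 (Alder) > 77,920,000 (Apex) > 41,410,000 (Ember) > 30,490,000 (Pike) > 7,280,000 (Onyx)
Alder is highest; pays the second-highest bid, $77,920,000.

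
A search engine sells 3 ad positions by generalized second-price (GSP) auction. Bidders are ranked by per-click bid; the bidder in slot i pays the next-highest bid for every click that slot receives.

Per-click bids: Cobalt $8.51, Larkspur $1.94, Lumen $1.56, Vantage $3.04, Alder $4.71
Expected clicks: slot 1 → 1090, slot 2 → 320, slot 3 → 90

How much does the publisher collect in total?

Per-click bids in order: $8.51 (Cobalt) > $4.71 (Alder) > $3.04 (Vantage) > $1.94 (Larkspur) > …
Slot 1: Cobalt pays $4.71 × 1090 = $5133.90
Slot 2: Alder pays $3.04 × 320 = $972.80
Slot 3: Vantage pays $1.94 × 90 = $174.60
Total = $6281.30

Total revenue: $6281.30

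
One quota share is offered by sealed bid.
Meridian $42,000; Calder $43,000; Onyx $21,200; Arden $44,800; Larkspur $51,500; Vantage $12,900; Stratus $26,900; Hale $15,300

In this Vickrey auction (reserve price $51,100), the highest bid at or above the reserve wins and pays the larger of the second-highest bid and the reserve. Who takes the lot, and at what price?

Larkspur pays $51,100

Rule: the highest bid at or above the reserve wins and pays the larger of the second-highest bid and the reserve.
Sorting bids: 51,500 (Larkspur) > 44,800 (Arden) > 43,000 (Calder) > 42,000 (Meridian) > 26,900 (Stratus) > 21,200 (Onyx) > …
Highest eligible bid: Larkspur at $51,500.
max(second-highest $44,800, reserve $51,100) = $51,100.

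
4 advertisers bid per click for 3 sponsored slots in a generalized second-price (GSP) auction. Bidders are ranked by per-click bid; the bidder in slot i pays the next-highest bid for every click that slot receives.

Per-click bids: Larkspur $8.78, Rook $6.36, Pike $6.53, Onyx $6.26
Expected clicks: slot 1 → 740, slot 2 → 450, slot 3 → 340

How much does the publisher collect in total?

Total revenue: $9822.60

Sorting advertisers: $8.78 (Larkspur) > $6.53 (Pike) > $6.36 (Rook) > $6.26 (Onyx)
Slot 1: Larkspur pays $6.53 × 740 = $4832.20
Slot 2: Pike pays $6.36 × 450 = $2862.00
Slot 3: Rook pays $6.26 × 340 = $2128.40
Total = $9822.60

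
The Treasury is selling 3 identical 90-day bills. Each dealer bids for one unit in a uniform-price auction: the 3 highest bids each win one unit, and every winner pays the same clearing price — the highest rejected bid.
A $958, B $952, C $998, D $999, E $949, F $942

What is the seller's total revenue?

Ordering the bids: 999 (D), 998 (C), 958 (A), 952 (B), 949 (E), …
The 3 highest are D, C, A.
Highest unsuccessful bid: $952 → clearing price.
Total revenue = 3 × $952 = $2,856.

Total revenue: $2,856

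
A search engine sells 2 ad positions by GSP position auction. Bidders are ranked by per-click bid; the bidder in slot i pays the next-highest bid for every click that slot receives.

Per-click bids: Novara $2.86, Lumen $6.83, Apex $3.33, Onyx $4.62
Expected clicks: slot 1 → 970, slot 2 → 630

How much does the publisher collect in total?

Sorting advertisers: $6.83 (Lumen) > $4.62 (Onyx) > $3.33 (Apex) > …
Slot 1: Lumen pays $4.62 × 970 = $4481.40
Slot 2: Onyx pays $3.33 × 630 = $2097.90
Total = $6579.30

Total revenue: $6579.30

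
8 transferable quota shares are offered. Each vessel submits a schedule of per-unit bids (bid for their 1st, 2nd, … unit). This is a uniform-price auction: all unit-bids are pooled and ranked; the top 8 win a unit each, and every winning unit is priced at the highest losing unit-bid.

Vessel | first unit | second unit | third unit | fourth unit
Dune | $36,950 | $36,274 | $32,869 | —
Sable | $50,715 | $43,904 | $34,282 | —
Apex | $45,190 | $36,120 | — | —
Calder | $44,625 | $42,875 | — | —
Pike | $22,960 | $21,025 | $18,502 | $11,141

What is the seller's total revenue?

Pooled unit-bids ranked (top 8): 50,715 (Sable-1), 45,190 (Apex-1), 44,625 (Calder-1), 43,904 (Sable-2), 42,875 (Calder-2), 36,950 (Dune-1), 36,274 (Dune-2), 36,120 (Apex-2)
The (k+1)-th unit-bid is $34,282.
Allocation: Apex 2, Calder 2, Dune 2, Sable 2. Every unit priced at $34,282.
Revenue = 8 × 34,282 = $274,256.

Total revenue: $274,256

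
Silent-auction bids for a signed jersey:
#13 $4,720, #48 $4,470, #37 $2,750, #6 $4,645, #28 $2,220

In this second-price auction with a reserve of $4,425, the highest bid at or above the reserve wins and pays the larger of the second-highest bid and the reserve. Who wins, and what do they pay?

Second-price auction with a reserve of $4,425: the highest bid at or above the reserve wins and pays the larger of the second-highest bid and the reserve.
Bids ranked: 4,720 (#13) > 4,645 (#6) > 4,470 (#48) > 2,750 (#37) > 2,220 (#28)
#13 has the top bid at or above the reserve ($4,720).
Second-highest bid $4,645 exceeds the reserve $4,425 → payment $4,645.

#13 pays $4,645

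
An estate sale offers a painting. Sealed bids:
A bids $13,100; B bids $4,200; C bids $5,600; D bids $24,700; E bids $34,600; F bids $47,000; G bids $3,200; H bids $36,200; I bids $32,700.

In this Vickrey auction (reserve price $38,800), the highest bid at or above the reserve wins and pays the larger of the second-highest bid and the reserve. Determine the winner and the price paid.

F pays $38,800

Bids ranked: 47,000 (F) > 36,200 (H) > 34,600 (E) > 32,700 (I) > 24,700 (D) > 13,100 (A) > …
Highest eligible bid: F at $47,000.
Second-highest bid $36,200 is below the reserve $38,800, so the reserve binds → payment $38,800.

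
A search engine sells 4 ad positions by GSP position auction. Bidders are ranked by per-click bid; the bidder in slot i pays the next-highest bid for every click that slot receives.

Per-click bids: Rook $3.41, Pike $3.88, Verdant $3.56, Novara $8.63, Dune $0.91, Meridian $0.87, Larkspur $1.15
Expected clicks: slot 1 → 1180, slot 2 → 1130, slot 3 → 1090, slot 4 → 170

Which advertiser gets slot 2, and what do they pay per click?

Sorting advertisers: $8.63 (Novara) > $3.88 (Pike) > $3.56 (Verdant) > $3.41 (Rook) > $1.15 (Larkspur) > …
Slot 2 goes to the second-ranked bidder, Pike, who pays the next bid down: $3.56/click.

Pike; $3.56 per click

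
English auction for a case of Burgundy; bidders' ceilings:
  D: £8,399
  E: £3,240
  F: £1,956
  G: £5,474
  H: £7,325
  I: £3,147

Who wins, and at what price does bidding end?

D wins at £7,325

Limits ranked: 8,399 (D) > 7,325 (H) > 5,474 (G) > 3,240 (E) > 3,147 (I) > 1,956 (F)
Once the price passes £7,325, only D is left; the hammer falls at H's limit of £7,325.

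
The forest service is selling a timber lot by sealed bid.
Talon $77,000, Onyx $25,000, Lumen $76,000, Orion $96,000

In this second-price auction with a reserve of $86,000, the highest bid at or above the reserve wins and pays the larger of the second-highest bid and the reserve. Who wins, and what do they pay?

Rule: the highest bid at or above the reserve wins and pays the larger of the second-highest bid and the reserve.
Sorting bids: 96,000 (Orion) > 77,000 (Talon) > 76,000 (Lumen) > 25,000 (Onyx)
Highest eligible bid: Orion at $96,000.
Second-highest bid $77,000 is below the reserve $86,000, so the reserve binds → payment $86,000.

Orion pays $86,000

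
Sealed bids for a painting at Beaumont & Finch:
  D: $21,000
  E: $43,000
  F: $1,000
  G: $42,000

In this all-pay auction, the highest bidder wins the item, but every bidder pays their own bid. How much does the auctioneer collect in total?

Total revenue: $107,000

Sorting bids: 43,000 (E) > 42,000 (G) > 21,000 (D) > 1,000 (F)
Every bidder forfeits their bid regardless of winning.
Revenue = 21,000 + 43,000 + 1,000 + 42,000 = $107,000.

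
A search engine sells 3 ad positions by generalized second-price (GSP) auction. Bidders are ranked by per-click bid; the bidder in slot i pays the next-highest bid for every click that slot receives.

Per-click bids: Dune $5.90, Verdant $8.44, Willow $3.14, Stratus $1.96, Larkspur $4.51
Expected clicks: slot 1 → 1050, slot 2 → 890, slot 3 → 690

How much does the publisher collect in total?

Ranked by bid: $8.44 (Verdant) > $5.90 (Dune) > $4.51 (Larkspur) > $3.14 (Willow) > …
Slot 1: Verdant pays $5.90 × 1050 = $6195.00
Slot 2: Dune pays $4.51 × 890 = $4013.90
Slot 3: Larkspur pays $3.14 × 690 = $2166.60
Total = $12375.50

Total revenue: $12375.50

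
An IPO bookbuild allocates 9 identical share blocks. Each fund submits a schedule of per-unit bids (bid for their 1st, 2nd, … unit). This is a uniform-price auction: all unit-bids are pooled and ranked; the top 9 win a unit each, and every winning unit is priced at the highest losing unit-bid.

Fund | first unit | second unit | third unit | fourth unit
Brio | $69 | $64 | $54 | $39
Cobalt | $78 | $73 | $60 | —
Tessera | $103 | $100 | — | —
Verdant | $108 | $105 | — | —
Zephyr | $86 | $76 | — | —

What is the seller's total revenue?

Total revenue: $576

Merging the schedules and taking the best 9: 108 (Verdant-1), 105 (Verdant-2), 103 (Tessera-1), 100 (Tessera-2), 86 (Zephyr-1), 78 (Cobalt-1), 76 (Zephyr-2), 73 (Cobalt-2), 69 (Brio-1)
Highest rejected unit-bid = $64.
Allocation: Brio 1, Cobalt 2, Tessera 2, Verdant 2, Zephyr 2. Every unit priced at $64.
Revenue = 9 × 64 = $576.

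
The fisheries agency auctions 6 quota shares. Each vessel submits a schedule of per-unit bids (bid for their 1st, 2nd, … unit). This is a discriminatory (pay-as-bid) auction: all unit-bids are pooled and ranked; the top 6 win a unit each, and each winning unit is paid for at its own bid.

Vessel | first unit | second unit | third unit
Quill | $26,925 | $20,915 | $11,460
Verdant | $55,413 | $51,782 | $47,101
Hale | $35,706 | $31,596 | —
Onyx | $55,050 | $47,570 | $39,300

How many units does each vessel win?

Merging the schedules and taking the best 6: 55,413 (Verdant-1), 55,050 (Onyx-1), 51,782 (Verdant-2), 47,570 (Onyx-2), 47,101 (Verdant-3), 39,300 (Onyx-3)
Next rejected bid: $35,706 (not a price — pay-as-bid).
Allocation: Onyx 3, Verdant 3.

Onyx 3, Verdant 3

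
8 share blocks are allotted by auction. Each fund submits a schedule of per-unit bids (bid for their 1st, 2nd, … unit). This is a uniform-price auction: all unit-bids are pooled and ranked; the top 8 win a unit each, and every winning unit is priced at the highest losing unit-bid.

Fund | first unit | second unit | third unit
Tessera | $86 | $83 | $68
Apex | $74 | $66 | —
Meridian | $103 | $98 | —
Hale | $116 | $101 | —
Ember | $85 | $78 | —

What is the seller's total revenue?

Pooled unit-bids ranked (top 8): 116 (Hale-1), 103 (Meridian-1), 101 (Hale-2), 98 (Meridian-2), 86 (Tessera-1), 85 (Ember-1), 83 (Tessera-2), 78 (Ember-2)
First bid not allocated: $74.
Allocation: Ember 2, Hale 2, Meridian 2, Tessera 2. Every unit priced at $74.
Revenue = 8 × 74 = $592.

Total revenue: $592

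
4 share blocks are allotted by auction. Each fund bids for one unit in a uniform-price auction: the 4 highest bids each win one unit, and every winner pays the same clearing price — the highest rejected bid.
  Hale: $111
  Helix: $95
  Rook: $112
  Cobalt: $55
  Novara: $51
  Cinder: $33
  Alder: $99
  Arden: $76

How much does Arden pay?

Ordering the bids: 112 (Rook), 111 (Hale), 99 (Alder), 95 (Helix), 76 (Arden), 55 (Cobalt), …
Winners (4 units): Rook, Hale, Alder, Helix.
Highest unsuccessful bid: $76 → clearing price.
Arden does not win → pays $0.

Arden pays $0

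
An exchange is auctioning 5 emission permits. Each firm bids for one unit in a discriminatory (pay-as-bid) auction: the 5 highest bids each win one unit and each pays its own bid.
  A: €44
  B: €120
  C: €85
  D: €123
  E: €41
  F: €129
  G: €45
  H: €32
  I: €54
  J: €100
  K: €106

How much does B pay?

Bids ranked high→low: 129 (F), 123 (D), 120 (B), 106 (K), 100 (J), 85 (C), 54 (I), …
Winners (5 units): F, D, B, K, J.
B wins → own bid €120.

B pays €120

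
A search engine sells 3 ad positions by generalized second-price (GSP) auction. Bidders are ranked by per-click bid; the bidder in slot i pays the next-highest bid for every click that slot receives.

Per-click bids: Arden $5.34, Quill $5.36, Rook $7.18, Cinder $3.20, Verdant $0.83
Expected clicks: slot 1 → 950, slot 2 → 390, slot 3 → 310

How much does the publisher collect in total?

Sorting advertisers: $7.18 (Rook) > $5.36 (Quill) > $5.34 (Arden) > $3.20 (Cinder) > …
Slot 1: Rook pays $5.36 × 950 = $5092.00
Slot 2: Quill pays $5.34 × 390 = $2082.60
Slot 3: Arden pays $3.20 × 310 = $992.00
Total = $8166.60

Total revenue: $8166.60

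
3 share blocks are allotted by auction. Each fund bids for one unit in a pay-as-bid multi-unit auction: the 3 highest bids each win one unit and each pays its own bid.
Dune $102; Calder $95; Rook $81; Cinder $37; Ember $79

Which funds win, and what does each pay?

Ordering the bids: 102 (Dune), 95 (Calder), 81 (Rook), 79 (Ember), 37 (Cinder)
Winners (3 units): Dune, Calder, Rook.
Each winner pays its own bid: Dune $102, Calder $95, Rook $81.

Dune $102, Calder $95, Rook $81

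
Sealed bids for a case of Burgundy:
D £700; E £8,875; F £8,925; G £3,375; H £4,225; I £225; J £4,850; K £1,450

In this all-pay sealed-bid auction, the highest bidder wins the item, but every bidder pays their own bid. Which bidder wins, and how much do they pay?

Bids in order: 8,925 (F) > 8,875 (E) > 4,850 (J) > 4,225 (H) > 3,375 (G) > 1,450 (K) > …
F wins with the top bid; all bids are sunk regardless.

F pays £8,925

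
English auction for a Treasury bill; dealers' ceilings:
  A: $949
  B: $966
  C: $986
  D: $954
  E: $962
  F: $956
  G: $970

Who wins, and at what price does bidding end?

C wins at $970

Limits ranked: 986 (C) > 970 (G) > 966 (B) > 962 (E) > 956 (F) > 954 (D) > …
Once the price passes $970, only C is left; the hammer falls at G's limit of $970.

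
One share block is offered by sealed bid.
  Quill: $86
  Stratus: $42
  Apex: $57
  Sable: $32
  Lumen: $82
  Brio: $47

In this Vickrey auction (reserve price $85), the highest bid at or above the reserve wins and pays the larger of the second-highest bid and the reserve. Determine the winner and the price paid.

Rule: the highest bid at or above the reserve wins and pays the larger of the second-highest bid and the reserve.
Bids ranked: 86 (Quill) > 82 (Lumen) > 57 (Apex) > 47 (Brio) > 42 (Stratus) > 32 (Sable)
Quill has the top bid at or above the reserve ($86).
max(second-highest $82, reserve $85) = $85.

Quill pays $85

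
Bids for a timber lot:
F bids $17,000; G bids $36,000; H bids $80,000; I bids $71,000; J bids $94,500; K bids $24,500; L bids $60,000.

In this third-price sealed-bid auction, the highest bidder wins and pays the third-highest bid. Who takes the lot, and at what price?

Bids in order: 94,500 (J) > 80,000 (H) > 71,000 (I) > 60,000 (L) > 36,000 (G) > 24,500 (K) > …
J wins; payment is bid #3 in the ranking = $71,000.

J pays $71,000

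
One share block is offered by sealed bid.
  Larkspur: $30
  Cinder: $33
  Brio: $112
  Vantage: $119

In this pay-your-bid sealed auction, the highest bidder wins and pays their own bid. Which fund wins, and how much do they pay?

Vantage pays $119

Sorting bids: 119 (Vantage) > 112 (Brio) > 33 (Cinder) > 30 (Larkspur)
Vantage is highest → pays own bid, $119.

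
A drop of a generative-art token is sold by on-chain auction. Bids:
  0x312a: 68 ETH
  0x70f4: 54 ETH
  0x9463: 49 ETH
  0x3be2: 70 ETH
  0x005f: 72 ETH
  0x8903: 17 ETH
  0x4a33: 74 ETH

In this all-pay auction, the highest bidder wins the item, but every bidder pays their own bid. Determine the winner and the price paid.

0x4a33 pays 74 ETH

All-pay auction: the highest bidder wins the item, but every bidder pays their own bid.
Sorting bids: 74 (0x4a33) > 72 (0x005f) > 70 (0x3be2) > 68 (0x312a) > 54 (0x70f4) > 49 (0x9463) > …
0x4a33 is highest and takes the item; every bidder forfeits their bid.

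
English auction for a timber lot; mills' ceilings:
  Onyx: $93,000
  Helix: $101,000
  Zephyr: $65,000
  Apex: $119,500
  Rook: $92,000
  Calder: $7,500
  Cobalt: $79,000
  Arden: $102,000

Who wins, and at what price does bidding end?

Limits ranked: 119,500 (Apex) > 102,000 (Arden) > 101,000 (Helix) > 93,000 (Onyx) > 92,000 (Rook) > 79,000 (Cobalt) > …
Arden is the last rival to drop out, at $102,000; Apex remains and wins at that price.

Apex wins at $102,000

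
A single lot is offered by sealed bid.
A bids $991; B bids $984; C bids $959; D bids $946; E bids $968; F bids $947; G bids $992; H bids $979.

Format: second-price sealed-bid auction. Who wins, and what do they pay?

G pays $991

Rule: the highest bidder wins and pays the second-highest bid.
Bids in order: 992 (G) > 991 (A) > 984 (B) > 979 (H) > 968 (E) > 959 (C) > …
G is highest; pays the second-highest bid, $991.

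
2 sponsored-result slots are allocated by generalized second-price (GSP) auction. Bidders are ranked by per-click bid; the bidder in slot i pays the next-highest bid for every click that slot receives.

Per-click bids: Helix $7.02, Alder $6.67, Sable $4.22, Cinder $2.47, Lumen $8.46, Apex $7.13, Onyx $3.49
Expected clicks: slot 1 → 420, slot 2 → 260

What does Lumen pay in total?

Lumen pays $2994.60

Ranked by bid: $8.46 (Lumen) > $7.13 (Apex) > $7.02 (Helix) > …
Lumen holds slot 1 → pays next bid $7.13 × 420 clicks = $2994.60.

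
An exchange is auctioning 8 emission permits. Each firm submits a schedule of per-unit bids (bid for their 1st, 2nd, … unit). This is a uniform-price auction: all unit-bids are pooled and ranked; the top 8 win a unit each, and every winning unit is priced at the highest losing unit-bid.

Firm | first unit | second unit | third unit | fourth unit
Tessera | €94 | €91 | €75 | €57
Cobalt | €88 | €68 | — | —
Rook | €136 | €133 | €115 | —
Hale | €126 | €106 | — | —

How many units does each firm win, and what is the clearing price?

Merging the schedules and taking the best 8: 136 (Rook-1), 133 (Rook-2), 126 (Hale-1), 115 (Rook-3), 106 (Hale-2), 94 (Tessera-1), 91 (Tessera-2), 88 (Cobalt-1)
First bid not allocated: €75.
Allocation: Cobalt 1, Hale 2, Rook 3, Tessera 2.

Cobalt 1, Hale 2, Rook 3, Tessera 2; clearing price €75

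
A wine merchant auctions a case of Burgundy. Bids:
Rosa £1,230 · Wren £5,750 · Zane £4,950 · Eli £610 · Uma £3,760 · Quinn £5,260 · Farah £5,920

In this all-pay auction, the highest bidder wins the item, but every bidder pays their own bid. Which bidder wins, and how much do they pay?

Farah pays £5,920

All-pay auction: the highest bidder wins the item, but every bidder pays their own bid.
Bids in order: 5,920 (Farah) > 5,750 (Wren) > 5,260 (Quinn) > 4,950 (Zane) > 3,760 (Uma) > 1,230 (Rosa) > …
Farah is highest and takes the item; every bidder forfeits their bid.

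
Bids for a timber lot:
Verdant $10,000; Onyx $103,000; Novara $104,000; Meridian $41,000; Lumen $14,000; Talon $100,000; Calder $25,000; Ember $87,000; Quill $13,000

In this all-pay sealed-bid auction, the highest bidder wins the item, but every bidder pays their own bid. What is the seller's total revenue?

Total revenue: $497,000

Sorting bids: 104,000 (Novara) > 103,000 (Onyx) > 100,000 (Talon) > 87,000 (Ember) > 41,000 (Meridian) > 25,000 (Calder) > …
Every bidder forfeits their bid regardless of winning.
Revenue = 10,000 + 103,000 + 104,000 + 41,000 + 14,000 + 100,000 + 25,000 + 87,000 + 13,000 = $497,000.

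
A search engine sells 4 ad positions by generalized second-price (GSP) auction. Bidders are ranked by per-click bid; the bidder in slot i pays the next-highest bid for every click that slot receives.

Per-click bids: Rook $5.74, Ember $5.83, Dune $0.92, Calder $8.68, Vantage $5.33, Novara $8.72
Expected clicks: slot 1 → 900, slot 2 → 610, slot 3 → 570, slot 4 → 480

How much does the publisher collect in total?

Per-click bids in order: $8.72 (Novara) > $8.68 (Calder) > $5.83 (Ember) > $5.74 (Rook) > $5.33 (Vantage) > …
Slot 1: Novara pays $8.68 × 900 = $7812.00
Slot 2: Calder pays $5.83 × 610 = $3556.30
Slot 3: Ember pays $5.74 × 570 = $3271.80
Slot 4: Rook pays $5.33 × 480 = $2558.40
Total = $17198.50

Total revenue: $17198.50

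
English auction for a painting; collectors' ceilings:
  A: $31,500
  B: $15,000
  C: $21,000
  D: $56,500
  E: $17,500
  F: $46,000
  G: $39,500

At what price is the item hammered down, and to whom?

Limits in order: 56,500 (D) > 46,000 (F) > 39,500 (G) > 31,500 (A) > 21,000 (C) > 17,500 (E) > …
Once the price passes $46,000, only D is left; the hammer falls at F's limit of $46,000.

D wins at $46,000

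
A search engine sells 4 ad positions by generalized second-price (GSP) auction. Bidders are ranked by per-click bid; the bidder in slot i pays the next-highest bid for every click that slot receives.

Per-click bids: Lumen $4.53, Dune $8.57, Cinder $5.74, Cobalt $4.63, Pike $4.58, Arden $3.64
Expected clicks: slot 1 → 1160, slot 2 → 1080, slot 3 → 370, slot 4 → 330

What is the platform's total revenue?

Sorting advertisers: $8.57 (Dune) > $5.74 (Cinder) > $4.63 (Cobalt) > $4.58 (Pike) > $4.53 (Lumen) > …
Slot 1: Dune pays $5.74 × 1160 = $6658.40
Slot 2: Cinder pays $4.63 × 1080 = $5000.40
Slot 3: Cobalt pays $4.58 × 370 = $1694.60
Slot 4: Pike pays $4.53 × 330 = $1494.90
Total = $14848.30

Total revenue: $14848.30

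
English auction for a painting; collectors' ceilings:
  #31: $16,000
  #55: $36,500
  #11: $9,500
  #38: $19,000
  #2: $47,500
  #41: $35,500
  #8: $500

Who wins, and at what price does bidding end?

Limits ranked: 47,500 (#2) > 36,500 (#55) > 35,500 (#41) > 19,000 (#38) > 16,000 (#31) > 9,500 (#11) > …
#55 is the last rival to drop out, at $36,500; #2 remains and wins at that price.

#2 wins at $36,500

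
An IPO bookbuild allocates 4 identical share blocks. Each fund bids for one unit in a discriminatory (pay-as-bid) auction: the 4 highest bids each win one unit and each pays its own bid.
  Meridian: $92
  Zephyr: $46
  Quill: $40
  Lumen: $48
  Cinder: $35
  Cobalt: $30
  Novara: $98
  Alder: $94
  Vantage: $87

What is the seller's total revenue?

Total revenue: $371

Ordering the bids: 98 (Novara), 94 (Alder), 92 (Meridian), 87 (Vantage), 48 (Lumen), 46 (Zephyr), …
Top 4: Novara, Alder, Meridian, Vantage.
Total revenue = 98 + 94 + 92 + 87 = $371.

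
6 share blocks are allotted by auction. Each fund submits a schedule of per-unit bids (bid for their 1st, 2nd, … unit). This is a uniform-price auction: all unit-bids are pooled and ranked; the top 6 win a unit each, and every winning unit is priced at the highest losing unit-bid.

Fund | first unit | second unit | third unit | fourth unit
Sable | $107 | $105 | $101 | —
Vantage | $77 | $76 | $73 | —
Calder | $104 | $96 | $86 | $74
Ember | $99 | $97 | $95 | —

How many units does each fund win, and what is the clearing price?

Merging the schedules and taking the best 6: 107 (Sable-1), 105 (Sable-2), 104 (Calder-1), 101 (Sable-3), 99 (Ember-1), 97 (Ember-2)
First bid not allocated: $96.
Allocation: Calder 1, Ember 2, Sable 3.

Calder 1, Ember 2, Sable 3; clearing price $96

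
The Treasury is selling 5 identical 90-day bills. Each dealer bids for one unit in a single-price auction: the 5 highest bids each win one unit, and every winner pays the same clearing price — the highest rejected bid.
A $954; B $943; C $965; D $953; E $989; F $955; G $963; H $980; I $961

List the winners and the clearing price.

Sorting: 989 (E), 980 (H), 965 (C), 963 (G), 961 (I), 955 (F), 954 (A), …
The 5 highest are E, H, C, G, I.
Highest unsuccessful bid: $955 → clearing price.

E, H, C, G, I; each pays $955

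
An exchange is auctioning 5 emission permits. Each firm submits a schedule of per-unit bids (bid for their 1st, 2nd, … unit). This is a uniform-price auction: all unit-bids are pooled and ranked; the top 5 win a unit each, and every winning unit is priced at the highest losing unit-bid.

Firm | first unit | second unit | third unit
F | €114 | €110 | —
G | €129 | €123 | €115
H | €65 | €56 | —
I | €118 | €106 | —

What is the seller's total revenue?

Merging the schedules and taking the best 5: 129 (G-1), 123 (G-2), 118 (I-1), 115 (G-3), 114 (F-1)
The (k+1)-th unit-bid is €110.
Allocation: F 1, G 3, I 1. Every unit priced at €110.
Revenue = 5 × 110 = €550.

Total revenue: €550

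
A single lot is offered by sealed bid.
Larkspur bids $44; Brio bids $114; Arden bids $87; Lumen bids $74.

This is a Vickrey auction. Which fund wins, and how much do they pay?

Bids ranked: 114 (Brio) > 87 (Arden) > 74 (Lumen) > 44 (Larkspur)
Second-price: Brio pays Arden's bid of $87.

Brio pays $87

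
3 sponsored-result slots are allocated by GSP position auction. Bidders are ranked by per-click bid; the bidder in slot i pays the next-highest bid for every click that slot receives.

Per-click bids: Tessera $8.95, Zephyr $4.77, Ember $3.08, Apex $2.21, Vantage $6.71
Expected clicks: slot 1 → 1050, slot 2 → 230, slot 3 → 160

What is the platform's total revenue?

Total revenue: $8635.40

Per-click bids in order: $8.95 (Tessera) > $6.71 (Vantage) > $4.77 (Zephyr) > $3.08 (Ember) > …
Slot 1: Tessera pays $6.71 × 1050 = $7045.50
Slot 2: Vantage pays $4.77 × 230 = $1097.10
Slot 3: Zephyr pays $3.08 × 160 = $492.80
Total = $8635.40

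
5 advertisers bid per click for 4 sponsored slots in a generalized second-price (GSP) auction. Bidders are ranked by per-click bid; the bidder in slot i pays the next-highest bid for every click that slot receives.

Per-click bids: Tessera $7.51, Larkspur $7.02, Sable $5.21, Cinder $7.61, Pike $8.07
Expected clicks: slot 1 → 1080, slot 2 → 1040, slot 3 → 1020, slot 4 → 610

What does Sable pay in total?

Per-click bids in order: $8.07 (Pike) > $7.61 (Cinder) > $7.51 (Tessera) > $7.02 (Larkspur) > $5.21 (Sable)
Sable ranks below slot 4 → no slot, pays nothing.

Sable pays $0.00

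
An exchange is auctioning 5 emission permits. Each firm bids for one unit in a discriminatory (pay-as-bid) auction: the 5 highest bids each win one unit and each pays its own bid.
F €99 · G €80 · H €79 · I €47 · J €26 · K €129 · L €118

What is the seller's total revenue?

Total revenue: €505

Ordering the bids: 129 (K), 118 (L), 99 (F), 80 (G), 79 (H), 47 (I), 26 (J)
Winners (5 units): K, L, F, G, H.
Total revenue = 129 + 118 + 99 + 80 + 79 = €505.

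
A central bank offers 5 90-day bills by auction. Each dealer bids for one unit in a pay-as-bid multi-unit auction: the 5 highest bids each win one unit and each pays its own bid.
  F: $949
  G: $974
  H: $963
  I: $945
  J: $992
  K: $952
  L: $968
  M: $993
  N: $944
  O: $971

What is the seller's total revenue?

Total revenue: $4,898

Bids ranked high→low: 993 (M), 992 (J), 974 (G), 971 (O), 968 (L), 963 (H), 952 (K), …
Top 5: M, J, G, O, L.
Total revenue = 993 + 992 + 974 + 971 + 968 = $4,898.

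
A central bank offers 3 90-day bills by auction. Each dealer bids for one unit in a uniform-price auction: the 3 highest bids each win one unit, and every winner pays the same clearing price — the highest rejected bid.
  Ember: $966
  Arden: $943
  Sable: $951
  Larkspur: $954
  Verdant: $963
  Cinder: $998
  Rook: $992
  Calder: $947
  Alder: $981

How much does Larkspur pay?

Bids ranked high→low: 998 (Cinder), 992 (Rook), 981 (Alder), 966 (Ember), 963 (Verdant), …
Top 3: Cinder, Rook, Alder.
First losing bid is Ember's $966, which sets the uniform price.
Larkspur does not win → pays $0.

Larkspur pays $0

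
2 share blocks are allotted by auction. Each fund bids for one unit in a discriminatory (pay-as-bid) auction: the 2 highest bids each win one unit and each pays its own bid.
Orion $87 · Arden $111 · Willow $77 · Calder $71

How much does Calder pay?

Bids ranked high→low: 111 (Arden), 87 (Orion), 77 (Willow), 71 (Calder)
Winners (2 units): Arden, Orion.
Calder does not win → $0.

Calder pays $0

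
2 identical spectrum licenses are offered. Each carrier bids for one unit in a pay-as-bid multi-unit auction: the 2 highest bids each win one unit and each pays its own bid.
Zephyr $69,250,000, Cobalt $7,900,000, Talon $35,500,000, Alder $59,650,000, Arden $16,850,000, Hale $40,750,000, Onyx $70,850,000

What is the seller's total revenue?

Sorting: 70,850,000 (Onyx), 69,250,000 (Zephyr), 59,650,000 (Alder), 40,750,000 (Hale), …
Winners (2 units): Onyx, Zephyr.
Total revenue = 70,850,000 + 69,250,000 = $140,100,000.

Total revenue: $140,100,000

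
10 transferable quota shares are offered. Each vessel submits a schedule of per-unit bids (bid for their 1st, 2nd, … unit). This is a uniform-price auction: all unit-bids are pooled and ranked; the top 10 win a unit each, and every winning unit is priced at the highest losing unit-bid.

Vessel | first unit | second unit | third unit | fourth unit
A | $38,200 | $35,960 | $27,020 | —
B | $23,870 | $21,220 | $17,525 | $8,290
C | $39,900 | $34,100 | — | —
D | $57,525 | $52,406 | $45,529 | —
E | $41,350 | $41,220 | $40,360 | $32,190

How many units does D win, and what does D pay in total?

D: 3 units, pays $96,570

Pooled unit-bids ranked (top 10): 57,525 (D-1), 52,406 (D-2), 45,529 (D-3), 41,350 (E-1), 41,220 (E-2), 40,360 (E-3), 39,900 (C-1), 38,200 (A-1), 35,960 (A-2), 34,100 (C-2)
First bid not allocated: $32,190.
D wins 3 unit(s) at $32,190 each.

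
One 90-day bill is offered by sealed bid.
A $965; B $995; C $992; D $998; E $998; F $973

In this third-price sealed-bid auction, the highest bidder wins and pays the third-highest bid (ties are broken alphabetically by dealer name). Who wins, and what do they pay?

Sorting bids: 998 (D) > 998 (E) > 995 (B) > 992 (C) > 973 (F) > 965 (A)
Tie at $998 → D wins by tie-break.
D is highest; pays the third-highest bid, $995.

D pays $995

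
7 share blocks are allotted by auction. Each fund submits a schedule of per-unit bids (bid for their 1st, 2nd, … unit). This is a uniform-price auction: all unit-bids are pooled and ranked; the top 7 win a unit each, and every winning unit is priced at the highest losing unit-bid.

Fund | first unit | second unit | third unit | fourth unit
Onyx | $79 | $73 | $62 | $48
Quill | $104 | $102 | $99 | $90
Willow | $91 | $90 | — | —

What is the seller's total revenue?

Pooled unit-bids ranked (top 7): 104 (Quill-1), 102 (Quill-2), 99 (Quill-3), 91 (Willow-1), 90 (Quill-4), 90 (Willow-2), 79 (Onyx-1)
First bid not allocated: $73.
Allocation: Onyx 1, Quill 4, Willow 2. Every unit priced at $73.
Revenue = 7 × 73 = $511.

Total revenue: $511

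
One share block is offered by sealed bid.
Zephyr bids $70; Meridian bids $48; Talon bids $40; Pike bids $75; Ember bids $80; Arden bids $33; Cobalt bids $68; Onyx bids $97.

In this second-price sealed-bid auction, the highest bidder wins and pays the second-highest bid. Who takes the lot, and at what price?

Onyx pays $80

Bids ranked: 97 (Onyx) > 80 (Ember) > 75 (Pike) > 70 (Zephyr) > 68 (Cobalt) > 48 (Meridian) > …
Onyx is highest; pays the second-highest bid, $80.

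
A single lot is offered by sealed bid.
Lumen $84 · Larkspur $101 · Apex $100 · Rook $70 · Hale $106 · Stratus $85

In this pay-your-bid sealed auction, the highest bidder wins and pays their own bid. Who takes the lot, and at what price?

Sorting bids: 106 (Hale) > 101 (Larkspur) > 100 (Apex) > 85 (Stratus) > 84 (Lumen) > 70 (Rook)
First-price: Hale pays what they bid, $106.

Hale pays $106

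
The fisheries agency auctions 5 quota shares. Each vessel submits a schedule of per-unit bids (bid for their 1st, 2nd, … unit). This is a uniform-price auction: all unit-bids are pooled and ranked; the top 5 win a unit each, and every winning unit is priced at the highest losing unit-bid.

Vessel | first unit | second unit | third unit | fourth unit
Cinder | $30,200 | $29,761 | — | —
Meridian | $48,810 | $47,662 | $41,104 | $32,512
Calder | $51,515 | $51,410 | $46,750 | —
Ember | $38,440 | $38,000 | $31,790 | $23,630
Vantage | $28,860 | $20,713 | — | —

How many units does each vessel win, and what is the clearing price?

Pooled unit-bids ranked (top 5): 51,515 (Calder-1), 51,410 (Calder-2), 48,810 (Meridian-1), 47,662 (Meridian-2), 46,750 (Calder-3)
The (k+1)-th unit-bid is $41,104.
Allocation: Calder 3, Meridian 2.

Calder 3, Meridian 2; clearing price $41,104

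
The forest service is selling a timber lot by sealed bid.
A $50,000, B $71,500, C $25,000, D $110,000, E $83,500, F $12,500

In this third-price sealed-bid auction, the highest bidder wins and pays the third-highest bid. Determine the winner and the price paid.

Rule: the highest bidder wins and pays the third-highest bid.
Bids ranked: 110,000 (D) > 83,500 (E) > 71,500 (B) > 50,000 (A) > 25,000 (C) > 12,500 (F)
D is highest; pays the third-highest bid, $71,500.

D pays $71,500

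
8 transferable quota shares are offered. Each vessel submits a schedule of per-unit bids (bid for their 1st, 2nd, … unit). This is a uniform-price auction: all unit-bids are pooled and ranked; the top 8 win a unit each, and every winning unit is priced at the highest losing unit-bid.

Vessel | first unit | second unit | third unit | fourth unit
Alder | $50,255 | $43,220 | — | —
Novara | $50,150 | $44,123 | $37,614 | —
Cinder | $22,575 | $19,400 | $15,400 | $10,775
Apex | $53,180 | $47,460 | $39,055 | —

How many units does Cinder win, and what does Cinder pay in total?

Cinder: 0 units, pays $0

All unit-bids, highest first — top 8: 53,180 (Apex-1), 50,255 (Alder-1), 50,150 (Novara-1), 47,460 (Apex-2), 44,123 (Novara-2), 43,220 (Alder-2), 39,055 (Apex-3), 37,614 (Novara-3)
First bid not allocated: $22,575.
Cinder wins 0 unit(s) at $22,575 each.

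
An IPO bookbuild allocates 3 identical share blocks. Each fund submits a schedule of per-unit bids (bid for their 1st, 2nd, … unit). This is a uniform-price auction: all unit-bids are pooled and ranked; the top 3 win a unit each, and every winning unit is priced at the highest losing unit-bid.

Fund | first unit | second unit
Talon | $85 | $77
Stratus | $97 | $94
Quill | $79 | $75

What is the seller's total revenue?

Total revenue: $237

All unit-bids, highest first — top 3: 97 (Stratus-1), 94 (Stratus-2), 85 (Talon-1)
Highest rejected unit-bid = $79.
Allocation: Stratus 2, Talon 1. Every unit priced at $79.
Revenue = 3 × 79 = $237.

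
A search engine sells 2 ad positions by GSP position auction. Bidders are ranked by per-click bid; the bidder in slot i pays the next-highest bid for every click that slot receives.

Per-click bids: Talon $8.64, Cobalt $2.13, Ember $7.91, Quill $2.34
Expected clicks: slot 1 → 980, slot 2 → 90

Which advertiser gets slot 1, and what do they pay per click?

Per-click bids in order: $8.64 (Talon) > $7.91 (Ember) > $2.34 (Quill) > …
Slot 1 goes to the first-ranked bidder, Talon, who pays the next bid down: $7.91/click.

Talon; $7.91 per click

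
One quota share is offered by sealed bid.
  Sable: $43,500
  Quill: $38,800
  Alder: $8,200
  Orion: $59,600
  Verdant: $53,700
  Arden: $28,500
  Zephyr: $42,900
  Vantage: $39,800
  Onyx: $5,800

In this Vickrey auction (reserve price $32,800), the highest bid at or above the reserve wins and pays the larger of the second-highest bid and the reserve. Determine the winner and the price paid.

Rule: the highest bid at or above the reserve wins and pays the larger of the second-highest bid and the reserve.
Sorting bids: 59,600 (Orion) > 53,700 (Verdant) > 43,500 (Sable) > 42,900 (Zephyr) > 39,800 (Vantage) > 38,800 (Quill) > …
Orion has the top bid at or above the reserve ($59,600).
Second-highest bid $53,700 exceeds the reserve $32,800 → payment $53,700.

Orion pays $53,700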